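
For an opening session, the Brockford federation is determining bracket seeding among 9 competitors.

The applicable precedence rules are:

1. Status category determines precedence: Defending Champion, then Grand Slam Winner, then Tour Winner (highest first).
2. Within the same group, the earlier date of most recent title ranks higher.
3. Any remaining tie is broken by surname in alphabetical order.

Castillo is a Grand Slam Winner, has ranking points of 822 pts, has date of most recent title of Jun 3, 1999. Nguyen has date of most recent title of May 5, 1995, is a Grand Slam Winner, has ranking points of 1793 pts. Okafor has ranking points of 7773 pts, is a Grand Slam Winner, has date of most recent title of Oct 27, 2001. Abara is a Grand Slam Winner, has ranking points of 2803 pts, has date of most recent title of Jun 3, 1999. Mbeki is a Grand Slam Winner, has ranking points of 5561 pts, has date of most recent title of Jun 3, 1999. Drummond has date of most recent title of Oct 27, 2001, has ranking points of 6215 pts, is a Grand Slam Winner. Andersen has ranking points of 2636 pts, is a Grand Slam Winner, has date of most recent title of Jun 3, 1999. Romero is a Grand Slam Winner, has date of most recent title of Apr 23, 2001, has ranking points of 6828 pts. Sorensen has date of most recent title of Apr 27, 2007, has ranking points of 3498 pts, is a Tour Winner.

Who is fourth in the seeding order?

By status category: Nguyen, Abara, Andersen, Castillo, Mbeki, Romero, Drummond and Okafor (Grand Slam Winner); then Sorensen (Tour Winner).
Among Nguyen, Abara, Andersen, Castillo, Mbeki, Romero, Drummond and Okafor, by date of most recent title (earlier first): Nguyen (May 5, 1995) before Abara, Andersen, Castillo and Mbeki (Jun 3, 1999) before Romero (Apr 23, 2001) before Drummond and Okafor (Oct 27, 2001).
Among Abara, Andersen, Castillo and Mbeki, alphabetically by surname: Abara before Andersen before Castillo before Mbeki.
Among Drummond and Okafor, alphabetically by surname: Drummond before Okafor.
Order: Nguyen, Abara, Andersen, Castillo, Mbeki, Romero, Drummond, Okafor, Sorensen.

Castillo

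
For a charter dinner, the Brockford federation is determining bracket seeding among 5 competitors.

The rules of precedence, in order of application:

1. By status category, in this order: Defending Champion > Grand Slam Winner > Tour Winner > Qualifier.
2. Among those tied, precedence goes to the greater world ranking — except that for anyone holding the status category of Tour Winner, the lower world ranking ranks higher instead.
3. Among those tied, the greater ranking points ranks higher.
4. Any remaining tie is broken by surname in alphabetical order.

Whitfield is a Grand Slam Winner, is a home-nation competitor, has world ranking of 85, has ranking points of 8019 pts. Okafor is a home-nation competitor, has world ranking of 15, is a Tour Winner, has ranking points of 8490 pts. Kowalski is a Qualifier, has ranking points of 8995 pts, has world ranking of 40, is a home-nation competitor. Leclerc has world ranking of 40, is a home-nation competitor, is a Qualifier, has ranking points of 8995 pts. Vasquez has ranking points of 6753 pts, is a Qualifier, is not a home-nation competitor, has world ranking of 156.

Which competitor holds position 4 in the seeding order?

Kowalski

By status category: Whitfield (Grand Slam Winner); then Okafor (Tour Winner); then Vasquez, Kowalski and Leclerc (Qualifier).
Among Vasquez, Kowalski and Leclerc, by world ranking (higher first): Vasquez (156) before Kowalski and Leclerc (40).
Kowalski and Leclerc both have ranking points 8995 pts, so the next rule applies.
Among Kowalski and Leclerc, alphabetically by surname: Kowalski before Leclerc.
Order: Whitfield, Okafor, Vasquez, Kowalski, Leclerc.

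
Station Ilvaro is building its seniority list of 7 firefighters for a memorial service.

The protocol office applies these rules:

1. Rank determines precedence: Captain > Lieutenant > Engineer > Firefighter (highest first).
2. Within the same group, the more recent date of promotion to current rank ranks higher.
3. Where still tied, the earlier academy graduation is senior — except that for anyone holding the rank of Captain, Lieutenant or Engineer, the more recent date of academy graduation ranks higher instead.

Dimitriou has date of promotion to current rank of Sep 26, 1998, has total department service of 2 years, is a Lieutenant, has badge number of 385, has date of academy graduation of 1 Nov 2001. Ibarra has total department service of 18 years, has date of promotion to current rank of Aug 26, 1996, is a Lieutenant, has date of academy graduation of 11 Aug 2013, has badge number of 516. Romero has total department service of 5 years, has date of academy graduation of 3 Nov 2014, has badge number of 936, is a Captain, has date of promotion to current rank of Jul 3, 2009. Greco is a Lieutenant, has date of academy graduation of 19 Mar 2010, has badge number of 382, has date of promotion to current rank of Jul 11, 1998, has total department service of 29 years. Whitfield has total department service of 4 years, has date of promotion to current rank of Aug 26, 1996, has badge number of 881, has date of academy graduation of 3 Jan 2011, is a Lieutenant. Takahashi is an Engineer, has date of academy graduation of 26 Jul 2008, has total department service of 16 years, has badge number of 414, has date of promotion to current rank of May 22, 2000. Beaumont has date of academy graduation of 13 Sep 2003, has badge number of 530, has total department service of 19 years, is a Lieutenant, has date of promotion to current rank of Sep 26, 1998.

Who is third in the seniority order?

Dimitriou

By rank: Romero (Captain); then Beaumont, Dimitriou, Greco, Ibarra and Whitfield (Lieutenant); then Takahashi (Engineer).
Among Beaumont, Dimitriou, Greco, Ibarra and Whitfield, by date of promotion to current rank (later first): Beaumont and Dimitriou (Sep 26, 1998) before Greco (Jul 11, 1998) before Ibarra and Whitfield (Aug 26, 1996).
Among Beaumont and Dimitriou, by date of academy graduation (later first) (reversed rule for this group): Beaumont (13 Sep 2003) before Dimitriou (1 Nov 2001).
Among Ibarra and Whitfield, by date of academy graduation (later first) (reversed rule for this group): Ibarra (11 Aug 2013) before Whitfield (3 Jan 2011).
Order: Romero, Beaumont, Dimitriou, Greco, Ibarra, Whitfield, Takahashi.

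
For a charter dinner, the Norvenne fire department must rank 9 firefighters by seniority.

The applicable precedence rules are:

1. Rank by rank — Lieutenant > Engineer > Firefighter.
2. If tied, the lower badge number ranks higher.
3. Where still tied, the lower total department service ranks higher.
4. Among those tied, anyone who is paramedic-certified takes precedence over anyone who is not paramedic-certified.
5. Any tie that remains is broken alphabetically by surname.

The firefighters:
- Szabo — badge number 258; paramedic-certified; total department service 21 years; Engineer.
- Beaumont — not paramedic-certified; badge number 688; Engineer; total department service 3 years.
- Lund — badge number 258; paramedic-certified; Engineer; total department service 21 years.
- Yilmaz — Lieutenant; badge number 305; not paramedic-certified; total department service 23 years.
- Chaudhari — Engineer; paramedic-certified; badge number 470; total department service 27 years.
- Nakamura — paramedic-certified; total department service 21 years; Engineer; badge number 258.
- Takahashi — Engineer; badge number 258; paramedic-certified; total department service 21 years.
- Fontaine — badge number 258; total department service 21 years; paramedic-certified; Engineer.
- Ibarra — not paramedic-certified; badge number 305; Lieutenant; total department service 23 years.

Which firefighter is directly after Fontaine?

Lund

By rank: Ibarra and Yilmaz (Lieutenant); then Fontaine, Lund, Nakamura, Szabo, Takahashi, Chaudhari and Beaumont (Engineer).
Ibarra and Yilmaz both have badge number 305, so the next rule applies.
Ibarra and Yilmaz both have total department service 23 years, so the next rule applies.
Ibarra and Yilmaz are each not paramedic-certified, so the next rule applies.
Among Ibarra and Yilmaz, alphabetically by surname: Ibarra before Yilmaz.
Among Fontaine, Lund, Nakamura, Szabo, Takahashi, Chaudhari and Beaumont, by badge number (lower first): Fontaine, Lund, Nakamura, Szabo and Takahashi (258) before Chaudhari (470) before Beaumont (688).
Fontaine, Lund, Nakamura, Szabo and Takahashi all have total department service 21 years, so the next rule applies.
Fontaine, Lund, Nakamura, Szabo and Takahashi are each paramedic-certified, so the next rule applies.
Among Fontaine, Lund, Nakamura, Szabo and Takahashi, alphabetically by surname: Fontaine before Lund before Nakamura before Szabo before Takahashi.
Order: Ibarra, Yilmaz, Fontaine, Lund, Nakamura, Szabo, Takahashi, Chaudhari, Beaumont.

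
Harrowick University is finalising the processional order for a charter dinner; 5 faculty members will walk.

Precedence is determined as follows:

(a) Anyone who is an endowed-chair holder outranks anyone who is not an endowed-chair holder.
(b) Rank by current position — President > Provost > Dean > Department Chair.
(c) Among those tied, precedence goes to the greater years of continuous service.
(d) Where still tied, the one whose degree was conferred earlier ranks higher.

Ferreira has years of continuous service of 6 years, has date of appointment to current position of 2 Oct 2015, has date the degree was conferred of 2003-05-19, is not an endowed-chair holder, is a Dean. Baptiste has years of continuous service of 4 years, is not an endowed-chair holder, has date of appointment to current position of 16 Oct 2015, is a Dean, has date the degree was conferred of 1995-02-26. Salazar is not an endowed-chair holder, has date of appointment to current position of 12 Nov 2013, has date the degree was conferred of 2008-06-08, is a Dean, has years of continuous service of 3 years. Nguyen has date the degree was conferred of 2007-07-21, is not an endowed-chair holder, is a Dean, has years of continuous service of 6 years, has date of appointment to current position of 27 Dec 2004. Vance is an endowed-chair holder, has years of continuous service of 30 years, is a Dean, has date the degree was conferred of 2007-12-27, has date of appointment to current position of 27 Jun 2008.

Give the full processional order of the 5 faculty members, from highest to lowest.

Vance, Ferreira, Nguyen, Baptiste, Salazar

By the first rule: Vance (an endowed-chair holder); then Ferreira, Nguyen, Baptiste and Salazar (each not an endowed-chair holder).
Ferreira, Nguyen, Baptiste and Salazar are each Dean, so the next rule applies.
Among Ferreira, Nguyen, Baptiste and Salazar, by years of continuous service (higher first): Ferreira and Nguyen (6 years) before Baptiste (4 years) before Salazar (3 years).
Among Ferreira and Nguyen, by date the degree was conferred (earlier first): Ferreira (2003-05-19) before Nguyen (2007-07-21).
Full order: Vance, Ferreira, Nguyen, Baptiste, Salazar.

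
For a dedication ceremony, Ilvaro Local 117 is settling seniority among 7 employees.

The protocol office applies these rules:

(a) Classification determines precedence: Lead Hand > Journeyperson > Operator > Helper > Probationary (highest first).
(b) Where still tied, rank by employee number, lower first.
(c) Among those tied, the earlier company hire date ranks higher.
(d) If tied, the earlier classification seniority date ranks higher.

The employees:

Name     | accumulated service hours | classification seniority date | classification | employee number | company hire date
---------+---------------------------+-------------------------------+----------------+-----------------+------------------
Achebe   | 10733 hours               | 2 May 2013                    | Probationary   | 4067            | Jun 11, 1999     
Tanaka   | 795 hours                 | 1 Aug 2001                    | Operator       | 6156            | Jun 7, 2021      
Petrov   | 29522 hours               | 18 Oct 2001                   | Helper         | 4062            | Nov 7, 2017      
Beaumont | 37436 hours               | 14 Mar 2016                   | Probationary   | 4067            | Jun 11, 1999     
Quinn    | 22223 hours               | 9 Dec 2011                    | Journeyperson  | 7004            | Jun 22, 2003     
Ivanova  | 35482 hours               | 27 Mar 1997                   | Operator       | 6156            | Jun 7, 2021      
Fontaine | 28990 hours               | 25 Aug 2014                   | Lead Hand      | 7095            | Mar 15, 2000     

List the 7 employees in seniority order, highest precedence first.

By classification: Fontaine (Lead Hand); then Quinn (Journeyperson); then Ivanova and Tanaka (Operator); then Petrov (Helper); then Achebe and Beaumont (Probationary).
Ivanova and Tanaka both have employee number 6156, so the next rule applies.
Ivanova and Tanaka both have company hire date Jun 7, 2021, so the next rule applies.
Among Ivanova and Tanaka, by classification seniority date (earlier first): Ivanova (27 Mar 1997) before Tanaka (1 Aug 2001).
Achebe and Beaumont both have employee number 4067, so the next rule applies.
Achebe and Beaumont both have company hire date Jun 11, 1999, so the next rule applies.
Among Achebe and Beaumont, by classification seniority date (earlier first): Achebe (2 May 2013) before Beaumont (14 Mar 2016).
Full order: Fontaine, Quinn, Ivanova, Tanaka, Petrov, Achebe, Beaumont.

Fontaine, Quinn, Ivanova, Tanaka, Petrov, Achebe, Beaumont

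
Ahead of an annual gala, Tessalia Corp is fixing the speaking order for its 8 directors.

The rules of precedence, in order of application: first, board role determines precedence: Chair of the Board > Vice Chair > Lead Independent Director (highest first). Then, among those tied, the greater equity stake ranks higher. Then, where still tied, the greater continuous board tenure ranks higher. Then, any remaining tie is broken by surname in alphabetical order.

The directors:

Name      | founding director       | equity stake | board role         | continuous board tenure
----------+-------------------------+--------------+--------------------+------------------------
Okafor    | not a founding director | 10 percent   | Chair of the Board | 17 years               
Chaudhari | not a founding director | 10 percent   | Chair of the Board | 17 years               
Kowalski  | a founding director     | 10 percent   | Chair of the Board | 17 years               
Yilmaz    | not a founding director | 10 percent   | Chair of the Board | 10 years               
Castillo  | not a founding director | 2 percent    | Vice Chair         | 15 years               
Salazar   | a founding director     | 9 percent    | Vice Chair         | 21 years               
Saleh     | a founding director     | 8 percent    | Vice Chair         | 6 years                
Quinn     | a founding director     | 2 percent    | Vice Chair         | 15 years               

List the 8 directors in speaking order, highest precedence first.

By board role: Chaudhari, Kowalski, Okafor and Yilmaz (Chair of the Board); then Salazar, Saleh, Castillo and Quinn (Vice Chair).
Chaudhari, Kowalski, Okafor and Yilmaz all have equity stake 10 percent, so the next rule applies.
Among Chaudhari, Kowalski, Okafor and Yilmaz, by continuous board tenure (higher first): Chaudhari, Kowalski and Okafor (17 years) before Yilmaz (10 years).
Among Chaudhari, Kowalski and Okafor, alphabetically by surname: Chaudhari before Kowalski before Okafor.
Among Salazar, Saleh, Castillo and Quinn, by equity stake (higher first): Salazar (9 percent) before Saleh (8 percent) before Castillo and Quinn (2 percent).
Castillo and Quinn both have continuous board tenure 15 years, so the next rule applies.
Among Castillo and Quinn, alphabetically by surname: Castillo before Quinn.
Full order: Chaudhari, Kowalski, Okafor, Yilmaz, Salazar, Saleh, Castillo, Quinn.

Chaudhari, Kowalski, Okafor, Yilmaz, Salazar, Saleh, Castillo, Quinn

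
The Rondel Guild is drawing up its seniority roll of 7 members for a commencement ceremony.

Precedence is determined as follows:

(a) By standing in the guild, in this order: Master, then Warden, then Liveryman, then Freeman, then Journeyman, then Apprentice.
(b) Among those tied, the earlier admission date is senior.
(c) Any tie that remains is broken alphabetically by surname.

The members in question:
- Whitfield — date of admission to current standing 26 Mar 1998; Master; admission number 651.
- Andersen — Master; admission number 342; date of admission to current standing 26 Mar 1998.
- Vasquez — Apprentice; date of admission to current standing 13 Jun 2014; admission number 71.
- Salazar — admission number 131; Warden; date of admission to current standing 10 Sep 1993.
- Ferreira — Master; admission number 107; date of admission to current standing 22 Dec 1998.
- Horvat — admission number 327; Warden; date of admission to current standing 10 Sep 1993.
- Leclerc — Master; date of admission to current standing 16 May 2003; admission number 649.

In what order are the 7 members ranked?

By standing in the guild: Andersen, Whitfield, Ferreira and Leclerc (Master); then Horvat and Salazar (Warden); then Vasquez (Apprentice).
Among Andersen, Whitfield, Ferreira and Leclerc, by date of admission to current standing (earlier first): Andersen and Whitfield (26 Mar 1998) before Ferreira (22 Dec 1998) before Leclerc (16 May 2003).
Among Andersen and Whitfield, alphabetically by surname: Andersen before Whitfield.
Horvat and Salazar both have date of admission to current standing 10 Sep 1993, so the next rule applies.
Among Horvat and Salazar, alphabetically by surname: Horvat before Salazar.
Full order: Andersen, Whitfield, Ferreira, Leclerc, Horvat, Salazar, Vasquez.

Andersen, Whitfield, Ferreira, Leclerc, Horvat, Salazar, Vasquez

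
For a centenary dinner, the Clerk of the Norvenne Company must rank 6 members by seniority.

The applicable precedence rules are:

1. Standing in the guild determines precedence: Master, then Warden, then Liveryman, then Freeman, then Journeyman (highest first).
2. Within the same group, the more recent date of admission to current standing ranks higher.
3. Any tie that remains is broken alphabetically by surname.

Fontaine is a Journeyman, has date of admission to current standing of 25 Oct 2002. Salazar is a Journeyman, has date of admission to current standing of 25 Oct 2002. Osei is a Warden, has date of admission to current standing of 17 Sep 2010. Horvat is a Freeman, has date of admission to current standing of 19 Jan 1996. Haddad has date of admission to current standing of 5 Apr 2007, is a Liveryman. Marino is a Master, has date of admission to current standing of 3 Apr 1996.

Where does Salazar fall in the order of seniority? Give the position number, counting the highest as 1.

By standing in the guild: Marino (Master); then Osei (Warden); then Haddad (Liveryman); then Horvat (Freeman); then Fontaine and Salazar (Journeyman).
Fontaine and Salazar both have date of admission to current standing 25 Oct 2002, so the next rule applies.
Among Fontaine and Salazar, alphabetically by surname: Fontaine before Salazar.
Order: Marino, Osei, Haddad, Horvat, Fontaine, Salazar. So position 6.

6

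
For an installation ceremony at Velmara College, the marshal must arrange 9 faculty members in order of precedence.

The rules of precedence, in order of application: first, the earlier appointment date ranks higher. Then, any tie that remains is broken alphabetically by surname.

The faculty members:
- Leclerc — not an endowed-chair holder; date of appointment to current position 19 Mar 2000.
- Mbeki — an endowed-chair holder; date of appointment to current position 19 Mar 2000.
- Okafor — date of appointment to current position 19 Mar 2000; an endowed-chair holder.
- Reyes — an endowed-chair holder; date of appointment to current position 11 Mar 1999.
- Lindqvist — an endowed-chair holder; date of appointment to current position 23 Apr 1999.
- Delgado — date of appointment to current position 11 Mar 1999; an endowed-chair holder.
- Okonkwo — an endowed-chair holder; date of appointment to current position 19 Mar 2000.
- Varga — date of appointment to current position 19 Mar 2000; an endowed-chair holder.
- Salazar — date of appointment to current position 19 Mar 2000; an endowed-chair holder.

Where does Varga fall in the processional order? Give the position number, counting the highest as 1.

9

By date of appointment to current position (earlier first): Delgado and Reyes (both 11 Mar 1999); then Lindqvist (23 Apr 1999); then Leclerc, Mbeki, Okafor, Okonkwo, Salazar and Varga (each 19 Mar 2000).
Among Delgado and Reyes, alphabetically by surname: Delgado before Reyes.
Among Leclerc, Mbeki, Okafor, Okonkwo, Salazar and Varga, alphabetically by surname: Leclerc before Mbeki before Okafor before Okonkwo before Salazar before Varga.
Order: Delgado, Reyes, Lindqvist, Leclerc, Mbeki, Okafor, Okonkwo, Salazar, Varga. So position 9.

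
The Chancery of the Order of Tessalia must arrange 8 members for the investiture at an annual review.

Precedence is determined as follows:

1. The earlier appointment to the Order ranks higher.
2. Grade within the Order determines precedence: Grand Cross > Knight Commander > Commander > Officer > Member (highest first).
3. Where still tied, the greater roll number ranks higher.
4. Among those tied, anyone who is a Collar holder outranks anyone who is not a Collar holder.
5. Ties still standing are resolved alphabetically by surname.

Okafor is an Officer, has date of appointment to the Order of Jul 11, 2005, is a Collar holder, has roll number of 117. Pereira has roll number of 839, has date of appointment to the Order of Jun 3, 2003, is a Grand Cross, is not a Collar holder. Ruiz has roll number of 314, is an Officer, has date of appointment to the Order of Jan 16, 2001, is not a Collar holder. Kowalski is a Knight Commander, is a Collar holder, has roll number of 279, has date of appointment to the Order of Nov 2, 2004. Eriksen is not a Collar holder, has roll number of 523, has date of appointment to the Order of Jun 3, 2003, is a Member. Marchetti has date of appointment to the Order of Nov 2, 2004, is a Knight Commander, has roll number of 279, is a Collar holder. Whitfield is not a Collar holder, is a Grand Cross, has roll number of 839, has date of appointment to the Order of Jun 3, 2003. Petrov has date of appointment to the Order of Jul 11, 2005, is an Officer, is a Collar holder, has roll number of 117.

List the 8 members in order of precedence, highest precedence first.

By date of appointment to the Order (earlier first): Ruiz (Jan 16, 2001); then Pereira, Whitfield and Eriksen (each Jun 3, 2003); then Kowalski and Marchetti (both Nov 2, 2004); then Okafor and Petrov (both Jul 11, 2005).
Among Pereira, Whitfield and Eriksen, by grade within the Order: Pereira and Whitfield (Grand Cross) before Eriksen (Member).
Pereira and Whitfield both have roll number 839, so the next rule applies.
Pereira and Whitfield are each not a Collar holder, so the next rule applies.
Among Pereira and Whitfield, alphabetically by surname: Pereira before Whitfield.
Kowalski and Marchetti are each Knight Commander, so the next rule applies.
Kowalski and Marchetti both have roll number 279, so the next rule applies.
Kowalski and Marchetti are each a Collar holder, so the next rule applies.
Among Kowalski and Marchetti, alphabetically by surname: Kowalski before Marchetti.
Okafor and Petrov are each Officer, so the next rule applies.
Okafor and Petrov both have roll number 117, so the next rule applies.
Okafor and Petrov are each a Collar holder, so the next rule applies.
Among Okafor and Petrov, alphabetically by surname: Okafor before Petrov.
Full order: Ruiz, Pereira, Whitfield, Eriksen, Kowalski, Marchetti, Okafor, Petrov.

Ruiz, Pereira, Whitfield, Eriksen, Kowalski, Marchetti, Okafor, Petrov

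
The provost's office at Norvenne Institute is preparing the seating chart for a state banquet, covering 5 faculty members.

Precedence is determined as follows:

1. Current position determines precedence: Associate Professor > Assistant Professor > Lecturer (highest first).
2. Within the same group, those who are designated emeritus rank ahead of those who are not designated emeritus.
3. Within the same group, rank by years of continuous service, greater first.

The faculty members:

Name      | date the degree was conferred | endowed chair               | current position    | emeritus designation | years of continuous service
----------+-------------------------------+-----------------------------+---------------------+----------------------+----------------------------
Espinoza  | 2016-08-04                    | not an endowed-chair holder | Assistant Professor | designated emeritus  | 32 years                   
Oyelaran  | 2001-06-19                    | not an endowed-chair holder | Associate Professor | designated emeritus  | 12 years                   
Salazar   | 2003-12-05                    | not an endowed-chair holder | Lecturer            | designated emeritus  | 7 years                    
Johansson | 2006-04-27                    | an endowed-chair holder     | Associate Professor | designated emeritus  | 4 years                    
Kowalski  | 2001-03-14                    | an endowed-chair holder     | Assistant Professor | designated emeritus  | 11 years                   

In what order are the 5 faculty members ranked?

By current position: Oyelaran and Johansson (Associate Professor); then Espinoza and Kowalski (Assistant Professor); then Salazar (Lecturer).
Oyelaran and Johansson are each designated emeritus, so the next rule applies.
Among Oyelaran and Johansson, by years of continuous service (higher first): Oyelaran (12 years) before Johansson (4 years).
Espinoza and Kowalski are each designated emeritus, so the next rule applies.
Among Espinoza and Kowalski, by years of continuous service (higher first): Espinoza (32 years) before Kowalski (11 years).
Full order: Oyelaran, Johansson, Espinoza, Kowalski, Salazar.

Oyelaran, Johansson, Espinoza, Kowalski, Salazar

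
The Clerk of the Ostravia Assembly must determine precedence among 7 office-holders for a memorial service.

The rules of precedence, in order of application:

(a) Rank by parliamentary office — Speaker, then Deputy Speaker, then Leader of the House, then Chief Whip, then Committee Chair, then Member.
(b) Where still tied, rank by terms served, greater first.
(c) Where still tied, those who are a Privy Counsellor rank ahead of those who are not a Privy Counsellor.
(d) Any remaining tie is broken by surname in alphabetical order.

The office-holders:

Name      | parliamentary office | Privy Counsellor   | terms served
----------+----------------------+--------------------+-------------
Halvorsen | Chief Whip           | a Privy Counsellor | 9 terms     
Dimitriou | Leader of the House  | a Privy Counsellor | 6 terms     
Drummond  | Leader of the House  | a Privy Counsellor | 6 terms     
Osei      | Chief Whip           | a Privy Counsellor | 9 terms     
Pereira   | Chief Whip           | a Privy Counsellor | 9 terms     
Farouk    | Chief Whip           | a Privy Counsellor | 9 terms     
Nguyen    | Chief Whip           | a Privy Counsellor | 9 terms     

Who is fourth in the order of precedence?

By parliamentary office: Dimitriou and Drummond (Leader of the House); then Farouk, Halvorsen, Nguyen, Osei and Pereira (Chief Whip).
Dimitriou and Drummond both have terms served 6 terms, so the next rule applies.
Dimitriou and Drummond are each a Privy Counsellor, so the next rule applies.
Among Dimitriou and Drummond, alphabetically by surname: Dimitriou before Drummond.
Farouk, Halvorsen, Nguyen, Osei and Pereira all have terms served 9 terms, so the next rule applies.
Farouk, Halvorsen, Nguyen, Osei and Pereira are each a Privy Counsellor, so the next rule applies.
Among Farouk, Halvorsen, Nguyen, Osei and Pereira, alphabetically by surname: Farouk before Halvorsen before Nguyen before Osei before Pereira.
Order: Dimitriou, Drummond, Farouk, Halvorsen, Nguyen, Osei, Pereira.

Halvorsen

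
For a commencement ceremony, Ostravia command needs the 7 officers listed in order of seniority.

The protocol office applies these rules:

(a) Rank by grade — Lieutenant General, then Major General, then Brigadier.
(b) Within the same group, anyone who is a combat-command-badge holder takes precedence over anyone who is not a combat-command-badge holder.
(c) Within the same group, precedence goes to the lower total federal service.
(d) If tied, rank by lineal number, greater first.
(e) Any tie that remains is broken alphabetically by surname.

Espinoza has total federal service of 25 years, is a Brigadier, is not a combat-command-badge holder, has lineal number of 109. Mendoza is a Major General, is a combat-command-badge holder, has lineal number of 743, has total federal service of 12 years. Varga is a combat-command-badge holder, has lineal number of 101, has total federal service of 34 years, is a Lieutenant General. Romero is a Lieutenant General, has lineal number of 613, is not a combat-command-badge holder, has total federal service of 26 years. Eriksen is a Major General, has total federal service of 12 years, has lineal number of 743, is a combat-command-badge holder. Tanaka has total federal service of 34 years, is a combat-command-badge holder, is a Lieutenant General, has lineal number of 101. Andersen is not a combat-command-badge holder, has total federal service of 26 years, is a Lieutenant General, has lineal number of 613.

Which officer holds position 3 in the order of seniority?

By grade: Tanaka, Varga, Andersen and Romero (Lieutenant General); then Eriksen and Mendoza (Major General); then Espinoza (Brigadier).
Among Tanaka, Varga, Andersen and Romero, a combat-command-badge holder before not a combat-command-badge holder: Tanaka and Varga (a combat-command-badge holder) before Andersen and Romero (not a combat-command-badge holder).
Tanaka and Varga both have total federal service 34 years, so the next rule applies.
Tanaka and Varga both have lineal number 101, so the next rule applies.
Among Tanaka and Varga, alphabetically by surname: Tanaka before Varga.
Andersen and Romero both have total federal service 26 years, so the next rule applies.
Andersen and Romero both have lineal number 613, so the next rule applies.
Among Andersen and Romero, alphabetically by surname: Andersen before Romero.
Eriksen and Mendoza are each a combat-command-badge holder, so the next rule applies.
Eriksen and Mendoza both have total federal service 12 years, so the next rule applies.
Eriksen and Mendoza both have lineal number 743, so the next rule applies.
Among Eriksen and Mendoza, alphabetically by surname: Eriksen before Mendoza.
Order: Tanaka, Varga, Andersen, Romero, Eriksen, Mendoza, Espinoza.

Andersen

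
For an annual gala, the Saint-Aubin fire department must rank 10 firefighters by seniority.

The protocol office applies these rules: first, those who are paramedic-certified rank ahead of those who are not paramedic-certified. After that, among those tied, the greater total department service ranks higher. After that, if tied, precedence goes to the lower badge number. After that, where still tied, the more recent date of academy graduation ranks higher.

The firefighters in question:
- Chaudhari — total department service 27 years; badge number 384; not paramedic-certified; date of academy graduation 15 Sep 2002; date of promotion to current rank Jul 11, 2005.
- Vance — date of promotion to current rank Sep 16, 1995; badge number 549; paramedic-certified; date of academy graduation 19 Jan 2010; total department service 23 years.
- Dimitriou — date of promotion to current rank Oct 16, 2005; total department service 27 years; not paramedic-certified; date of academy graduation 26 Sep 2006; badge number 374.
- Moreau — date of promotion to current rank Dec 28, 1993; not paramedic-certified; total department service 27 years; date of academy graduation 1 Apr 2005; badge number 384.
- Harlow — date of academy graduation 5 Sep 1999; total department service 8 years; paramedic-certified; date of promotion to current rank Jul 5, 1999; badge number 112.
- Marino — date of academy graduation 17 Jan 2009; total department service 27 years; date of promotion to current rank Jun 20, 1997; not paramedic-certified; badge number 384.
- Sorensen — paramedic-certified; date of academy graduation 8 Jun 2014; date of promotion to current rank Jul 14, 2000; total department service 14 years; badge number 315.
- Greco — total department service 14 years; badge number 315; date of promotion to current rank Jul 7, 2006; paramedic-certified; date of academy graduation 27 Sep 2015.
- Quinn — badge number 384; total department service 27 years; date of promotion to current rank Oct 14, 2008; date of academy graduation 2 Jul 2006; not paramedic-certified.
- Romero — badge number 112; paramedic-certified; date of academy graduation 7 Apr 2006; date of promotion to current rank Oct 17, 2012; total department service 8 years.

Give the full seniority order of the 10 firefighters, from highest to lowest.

Vance, Greco, Sorensen, Romero, Harlow, Dimitriou, Marino, Quinn, Moreau, Chaudhari

By the first rule: Vance, Greco, Sorensen, Romero and Harlow (each paramedic-certified); then Dimitriou, Marino, Quinn, Moreau and Chaudhari (each not paramedic-certified).
Among Vance, Greco, Sorensen, Romero and Harlow, by total department service (higher first): Vance (23 years) before Greco and Sorensen (14 years) before Romero and Harlow (8 years).
Greco and Sorensen both have badge number 315, so the next rule applies.
Among Greco and Sorensen, by date of academy graduation (later first): Greco (27 Sep 2015) before Sorensen (8 Jun 2014).
Romero and Harlow both have badge number 112, so the next rule applies.
Among Romero and Harlow, by date of academy graduation (later first): Romero (7 Apr 2006) before Harlow (5 Sep 1999).
Dimitriou, Marino, Quinn, Moreau and Chaudhari all have total department service 27 years, so the next rule applies.
Among Dimitriou, Marino, Quinn, Moreau and Chaudhari, by badge number (lower first): Dimitriou (374) before Marino, Quinn, Moreau and Chaudhari (384).
Among Marino, Quinn, Moreau and Chaudhari, by date of academy graduation (later first): Marino (17 Jan 2009) before Quinn (2 Jul 2006) before Moreau (1 Apr 2005) before Chaudhari (15 Sep 2002).
Full order: Vance, Greco, Sorensen, Romero, Harlow, Dimitriou, Marino, Quinn, Moreau, Chaudhari.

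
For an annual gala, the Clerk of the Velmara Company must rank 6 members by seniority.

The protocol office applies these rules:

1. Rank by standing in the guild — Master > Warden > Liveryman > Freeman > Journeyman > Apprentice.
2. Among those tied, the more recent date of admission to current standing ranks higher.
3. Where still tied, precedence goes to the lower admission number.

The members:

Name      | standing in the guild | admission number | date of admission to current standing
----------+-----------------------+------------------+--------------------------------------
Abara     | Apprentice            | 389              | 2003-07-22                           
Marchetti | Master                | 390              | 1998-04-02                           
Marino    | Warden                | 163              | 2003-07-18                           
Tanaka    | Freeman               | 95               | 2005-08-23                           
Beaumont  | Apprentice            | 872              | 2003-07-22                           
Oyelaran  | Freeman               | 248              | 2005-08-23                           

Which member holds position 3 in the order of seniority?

Tanaka

By standing in the guild: Marchetti (Master); then Marino (Warden); then Tanaka and Oyelaran (Freeman); then Abara and Beaumont (Apprentice).
Tanaka and Oyelaran both have date of admission to current standing 2005-08-23, so the next rule applies.
Among Tanaka and Oyelaran, by admission number (lower first): Tanaka (95) before Oyelaran (248).
Abara and Beaumont both have date of admission to current standing 2003-07-22, so the next rule applies.
Among Abara and Beaumont, by admission number (lower first): Abara (389) before Beaumont (872).
Order: Marchetti, Marino, Tanaka, Oyelaran, Abara, Beaumont.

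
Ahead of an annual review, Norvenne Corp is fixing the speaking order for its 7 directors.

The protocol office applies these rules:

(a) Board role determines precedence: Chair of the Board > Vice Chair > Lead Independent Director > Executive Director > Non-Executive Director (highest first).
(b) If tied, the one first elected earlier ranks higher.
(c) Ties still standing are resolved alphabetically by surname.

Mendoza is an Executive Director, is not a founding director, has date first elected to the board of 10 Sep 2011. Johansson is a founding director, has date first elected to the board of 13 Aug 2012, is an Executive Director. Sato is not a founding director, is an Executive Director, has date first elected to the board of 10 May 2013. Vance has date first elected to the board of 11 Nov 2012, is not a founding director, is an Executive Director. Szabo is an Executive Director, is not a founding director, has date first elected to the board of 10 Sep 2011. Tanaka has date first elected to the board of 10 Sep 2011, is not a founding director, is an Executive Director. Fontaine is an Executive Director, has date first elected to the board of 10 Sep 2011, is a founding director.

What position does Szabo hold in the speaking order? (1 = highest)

By board role: Fontaine, Mendoza, Szabo, Tanaka, Johansson, Vance and Sato (Executive Director).
Among Fontaine, Mendoza, Szabo, Tanaka, Johansson, Vance and Sato, by date first elected to the board (earlier first): Fontaine, Mendoza, Szabo and Tanaka (10 Sep 2011) before Johansson (13 Aug 2012) before Vance (11 Nov 2012) before Sato (10 May 2013).
Among Fontaine, Mendoza, Szabo and Tanaka, alphabetically by surname: Fontaine before Mendoza before Szabo before Tanaka.
Order: Fontaine, Mendoza, Szabo, Tanaka, Johansson, Vance, Sato. So position 3.

3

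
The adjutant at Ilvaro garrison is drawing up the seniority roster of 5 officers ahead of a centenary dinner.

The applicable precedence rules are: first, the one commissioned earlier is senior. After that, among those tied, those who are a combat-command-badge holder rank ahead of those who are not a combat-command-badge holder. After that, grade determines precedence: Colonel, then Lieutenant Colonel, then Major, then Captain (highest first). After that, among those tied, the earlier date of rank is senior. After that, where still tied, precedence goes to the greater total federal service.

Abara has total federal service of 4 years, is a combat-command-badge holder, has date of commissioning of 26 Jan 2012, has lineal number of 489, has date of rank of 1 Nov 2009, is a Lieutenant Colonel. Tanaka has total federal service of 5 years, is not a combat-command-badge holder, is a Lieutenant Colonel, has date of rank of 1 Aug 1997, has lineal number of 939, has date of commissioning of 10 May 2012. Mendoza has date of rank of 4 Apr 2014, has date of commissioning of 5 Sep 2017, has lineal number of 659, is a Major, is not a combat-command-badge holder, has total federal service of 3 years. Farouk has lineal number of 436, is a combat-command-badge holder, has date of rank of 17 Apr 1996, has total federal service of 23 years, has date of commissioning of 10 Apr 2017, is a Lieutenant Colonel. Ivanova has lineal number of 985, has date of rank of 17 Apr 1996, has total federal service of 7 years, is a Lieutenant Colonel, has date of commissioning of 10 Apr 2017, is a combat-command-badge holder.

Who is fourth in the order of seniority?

By date of commissioning (earlier first): Abara (26 Jan 2012); then Tanaka (10 May 2012); then Farouk and Ivanova (both 10 Apr 2017); then Mendoza (5 Sep 2017).
Farouk and Ivanova are each a combat-command-badge holder, so the next rule applies.
Farouk and Ivanova are each Lieutenant Colonel, so the next rule applies.
Farouk and Ivanova both have date of rank 17 Apr 1996, so the next rule applies.
Among Farouk and Ivanova, by total federal service (higher first): Farouk (23 years) before Ivanova (7 years).
Order: Abara, Tanaka, Farouk, Ivanova, Mendoza.

Ivanova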